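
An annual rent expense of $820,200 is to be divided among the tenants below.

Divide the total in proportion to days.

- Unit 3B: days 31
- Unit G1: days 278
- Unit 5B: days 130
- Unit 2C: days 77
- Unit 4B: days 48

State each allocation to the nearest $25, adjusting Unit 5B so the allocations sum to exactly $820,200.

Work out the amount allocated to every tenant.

Combined days = 564.
Pro-rata amounts: Unit 3B 31/564 × $820,200 = 45,081.91; Unit G1 278/564 × $820,200 = 404,282.98; Unit 5B 130/564 × $820,200 = 189,053.19; Unit 2C 77/564 × $820,200 = 111,977.66; Unit 4B 48/564 × $820,200 = 69,804.26.
At nearest $25: Unit 3B $45,075; Unit G1 $404,275; Unit 5B $189,050; Unit 2C $111,975; Unit 4B $69,800. Sum = $820,175.
Difference $820,200 − $820,175 = +$25 applied to Unit 5B: Unit 5B becomes $189,075.

Unit 3B: $45,075 | Unit G1: $404,275 | Unit 5B: $189,075 | Unit 2C: $111,975 | Unit 4B: $69,800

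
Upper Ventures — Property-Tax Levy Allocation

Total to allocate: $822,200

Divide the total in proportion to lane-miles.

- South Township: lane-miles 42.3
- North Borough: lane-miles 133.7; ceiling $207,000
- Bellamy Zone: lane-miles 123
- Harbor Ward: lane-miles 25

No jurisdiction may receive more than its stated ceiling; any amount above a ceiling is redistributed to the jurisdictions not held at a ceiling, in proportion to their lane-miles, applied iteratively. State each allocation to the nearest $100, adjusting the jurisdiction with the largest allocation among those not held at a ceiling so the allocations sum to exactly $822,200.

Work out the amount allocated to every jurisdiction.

South Township: $136,700 | North Borough: $207,000 | Bellamy Zone: $397,700 | Harbor Ward: $80,800

Lane-miles total: 324.
Proportional shares (ignoring caps): South Township 107,342.78; North Borough 339,284.38; Bellamy Zone 312,131.48; Harbor Ward 63,441.36.
Held at cap: North Borough ($207,000); remaining pool $615,200 reallocated over remaining lane-miles 190.3.
Remaining shares: South Township 136,747.03 → $136,700; Bellamy Zone 397,633.21 → $397,600; Harbor Ward 80,819.76 → $80,800.
Rounding difference +$100 applied to Bellamy Zone → $397,700.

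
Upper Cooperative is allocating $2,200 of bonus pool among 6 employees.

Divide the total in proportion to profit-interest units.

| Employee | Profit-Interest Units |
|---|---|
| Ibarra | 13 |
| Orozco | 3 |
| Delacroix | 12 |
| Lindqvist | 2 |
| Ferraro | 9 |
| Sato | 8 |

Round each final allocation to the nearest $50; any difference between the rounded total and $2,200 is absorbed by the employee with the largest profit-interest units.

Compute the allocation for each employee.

Sum of profit-interest units: 47.
Pro-rata amounts: Ibarra 13/47 × $2,200 = 608.51; Orozco 3/47 × $2,200 = 140.43; Delacroix 12/47 × $2,200 = 561.70; Lindqvist 2/47 × $2,200 = 93.62; Ferraro 9/47 × $2,200 = 421.28; Sato 8/47 × $2,200 = 374.47.
At nearest $50: Ibarra $600; Orozco $150; Delacroix $550; Lindqvist $100; Ferraro $400; Sato $350. Sum = $2,150.
Difference $2,200 − $2,150 = +$50 applied to largest profit-interest units (Ibarra): Ibarra becomes $650.

Ibarra: $650; Orozco: $150; Delacroix: $550; Lindqvist: $100; Ferraro: $400; Sato: $350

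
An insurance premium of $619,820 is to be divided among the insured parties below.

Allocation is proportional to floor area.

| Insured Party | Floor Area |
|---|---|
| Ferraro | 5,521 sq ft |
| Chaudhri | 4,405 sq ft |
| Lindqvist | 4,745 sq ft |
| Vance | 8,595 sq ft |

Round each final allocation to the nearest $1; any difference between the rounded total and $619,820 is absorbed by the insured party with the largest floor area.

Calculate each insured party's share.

Ferraro: $147,083 · Chaudhri: $117,352 · Lindqvist: $126,410 · Vance: $228,975

Sum of floor area: 23,266.
Unrounded shares: Ferraro 5,521/23,266 × $619,820 = 147,082.71; Chaudhri 4,405/23,266 × $619,820 = 117,351.81; Lindqvist 4,745/23,266 × $619,820 = 126,409.61; Vance 8,595/23,266 × $619,820 = 228,975.88.
Rounded to nearest $1: Ferraro $147,083; Chaudhri $117,352; Lindqvist $126,410; Vance $228,976. Sum = $619,821.
Difference $619,820 − $619,821 = −$1 applied to largest floor area (Vance): Vance becomes $228,975.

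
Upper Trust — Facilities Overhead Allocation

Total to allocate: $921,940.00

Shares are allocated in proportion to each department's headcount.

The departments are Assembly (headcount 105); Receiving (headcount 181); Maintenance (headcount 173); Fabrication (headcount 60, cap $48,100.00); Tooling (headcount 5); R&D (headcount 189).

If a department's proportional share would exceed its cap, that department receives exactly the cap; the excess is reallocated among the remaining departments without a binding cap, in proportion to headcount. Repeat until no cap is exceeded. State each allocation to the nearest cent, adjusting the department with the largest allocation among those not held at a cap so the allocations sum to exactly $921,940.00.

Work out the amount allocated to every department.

Assembly: $140,510.26 | Receiving: $242,212.92 | Maintenance: $231,507.38 | Fabrication: $48,100.00 | Tooling: $6,690.96 | R&D: $252,918.48

Total headcount = 713.
Pro-rata shares before constraints: Assembly 135,769.5652; Receiving 234,040.8696; Maintenance 223,696.5217; Fabrication 77,582.6087; Tooling 6,465.2174; R&D 244,385.2174.
Held at cap: Fabrication ($48,100.00); residual $873,840.00 reallocated over remaining headcount 653.
Remaining shares: Assembly 140,510.2603 → $140,510.26; Receiving 242,212.92496 → $242,212.92; Maintenance 231,507.3813 → $231,507.38; Tooling 6,690.9648 → $6,690.96; R&D 252,918.4686 → $252,918.47.
Rounding difference +$0.01 applied to R&D → $252,918.48.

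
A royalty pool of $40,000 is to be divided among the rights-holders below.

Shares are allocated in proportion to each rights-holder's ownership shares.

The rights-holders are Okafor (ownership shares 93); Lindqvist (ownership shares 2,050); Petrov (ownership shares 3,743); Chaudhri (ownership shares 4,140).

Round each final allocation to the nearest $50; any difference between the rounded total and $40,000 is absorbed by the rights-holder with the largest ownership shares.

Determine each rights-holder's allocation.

Okafor: $350; Lindqvist: $8,200; Petrov: $14,950; Chaudhri: $16,500

Ownership shares total: 93 + 2,050 + 3,743 + 4,140 = 10,026.
Unrounded shares: Okafor 371.04; Lindqvist 8,178.74; Petrov 14,933.17; Chaudhri 16,517.06.
At nearest $50: Okafor $350; Lindqvist $8,200; Petrov $14,950; Chaudhri $16,500. Sum = $40,000.
Sum already equals the total — no adjustment.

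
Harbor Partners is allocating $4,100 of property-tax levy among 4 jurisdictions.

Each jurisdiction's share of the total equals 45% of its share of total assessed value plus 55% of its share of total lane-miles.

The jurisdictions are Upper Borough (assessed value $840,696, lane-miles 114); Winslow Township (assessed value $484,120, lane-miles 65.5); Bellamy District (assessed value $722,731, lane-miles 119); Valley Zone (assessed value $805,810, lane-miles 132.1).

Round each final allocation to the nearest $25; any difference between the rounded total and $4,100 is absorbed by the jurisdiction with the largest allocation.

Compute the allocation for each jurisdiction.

Upper Borough: $1,150; Winslow Township: $650; Bellamy District: $1,100; Valley Zone: $1,200

Assessed value total 2,853,357; lane-miles total 430.6.
Composite weights (45% assessed value + 55% lane-miles): Upper Borough 0.2782; Winslow Township 0.1600; Bellamy District 0.2660; Valley Zone 0.2958.
Pro-rata amounts: Upper Borough 1,140.60; Winslow Township 656.05; Bellamy District 1,090.51; Valley Zone 1,212.83.
Rounded to nearest $25: Upper Borough $1,150; Winslow Township $650; Bellamy District $1,100; Valley Zone $1,225. Sum = $4,125.
Difference $4,100 − $4,125 = −$25 applied to largest allocation (Valley Zone): Valley Zone becomes $1,200.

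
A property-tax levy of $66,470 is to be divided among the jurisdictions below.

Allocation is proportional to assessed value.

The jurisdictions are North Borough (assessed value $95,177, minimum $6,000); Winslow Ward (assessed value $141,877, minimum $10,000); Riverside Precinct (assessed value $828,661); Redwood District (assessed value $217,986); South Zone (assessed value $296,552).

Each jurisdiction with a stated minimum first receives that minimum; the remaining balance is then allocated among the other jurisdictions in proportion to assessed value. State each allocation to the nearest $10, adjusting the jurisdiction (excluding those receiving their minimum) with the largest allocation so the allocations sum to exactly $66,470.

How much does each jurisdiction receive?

North Borough: $6,000; Winslow Ward: $10,000; Riverside Precinct: $31,140; Redwood District: $8,190; South Zone: $11,140

Minimums first: North Borough $6,000; Winslow Ward $10,000. Balance $50,470.
Balance split over remaining assessed value 1,343,199: Riverside Precinct 31,136.50 → $31,140; Redwood District 8,190.71 → $8,190; South Zone 11,142.79 → $11,140.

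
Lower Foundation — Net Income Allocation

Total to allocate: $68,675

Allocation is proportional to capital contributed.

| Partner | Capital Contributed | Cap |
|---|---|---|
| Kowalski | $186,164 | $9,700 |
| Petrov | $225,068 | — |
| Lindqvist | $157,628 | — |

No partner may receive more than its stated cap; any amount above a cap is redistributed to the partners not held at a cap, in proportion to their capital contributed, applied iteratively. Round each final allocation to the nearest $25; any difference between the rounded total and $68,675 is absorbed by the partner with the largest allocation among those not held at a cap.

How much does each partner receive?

Total capital contributed = 568,860.
Proportional shares (ignoring caps): Kowalski 22,474.44; Petrov 27,171.09; Lindqvist 19,029.47.
Capped: Kowalski ($9,700); balance $58,975 reallocated over remaining capital contributed 382,696.
Shares after redistribution: Petrov 34,683.89 → $34,675; Lindqvist 24,291.11 → $24,300.

Kowalski: $9,700 · Petrov: $34,675 · Lindqvist: $24,300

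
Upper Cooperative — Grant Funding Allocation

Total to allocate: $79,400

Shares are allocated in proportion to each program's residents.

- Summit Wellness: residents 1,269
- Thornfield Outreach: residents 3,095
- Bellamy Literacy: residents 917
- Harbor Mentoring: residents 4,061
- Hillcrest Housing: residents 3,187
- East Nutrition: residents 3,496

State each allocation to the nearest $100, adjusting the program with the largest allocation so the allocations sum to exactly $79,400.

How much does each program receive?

Summit Wellness: $6,300; Thornfield Outreach: $15,300; Bellamy Literacy: $4,500; Harbor Mentoring: $20,200; Hillcrest Housing: $15,800; East Nutrition: $17,300

Total residents = 16,025.
Raw shares: Summit Wellness 1,269/16,025 × $79,400 = 6,287.59; Thornfield Outreach 3,095/16,025 × $79,400 = 15,334.98; Bellamy Literacy 917/16,025 × $79,400 = 4,543.51; Harbor Mentoring 4,061/16,025 × $79,400 = 20,121.27; Hillcrest Housing 3,187/16,025 × $79,400 = 15,790.81; East Nutrition 3,496/16,025 × $79,400 = 17,321.83.
At nearest $100: Summit Wellness $6,300; Thornfield Outreach $15,300; Bellamy Literacy $4,500; Harbor Mentoring $20,100; Hillcrest Housing $15,800; East Nutrition $17,300. Sum = $79,300.
Difference $79,400 − $79,300 = +$100 applied to largest allocation (Harbor Mentoring): Harbor Mentoring becomes $20,200.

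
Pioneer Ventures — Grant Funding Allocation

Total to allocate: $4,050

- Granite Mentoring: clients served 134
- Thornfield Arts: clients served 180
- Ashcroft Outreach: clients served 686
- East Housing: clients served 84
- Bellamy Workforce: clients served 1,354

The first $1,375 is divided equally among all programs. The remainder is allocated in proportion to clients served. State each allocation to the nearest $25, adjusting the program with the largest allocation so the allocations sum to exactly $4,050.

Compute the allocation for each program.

Equal tier: $1,375 ÷ 5 = $275 apiece.
Remainder $2,675 by clients served (total 2,438): Granite Mentoring 147.03 → $150; Thornfield Arts 197.50 → $200; Ashcroft Outreach 752.69 → $750; East Housing 92.17 → $100; Bellamy Workforce 1,485.62 → $1,475.
Totals: Granite Mentoring $275 + $150 = $425; Thornfield Arts $275 + $200 = $475; Ashcroft Outreach $275 + $750 = $1,025; East Housing $275 + $100 = $375; Bellamy Workforce $275 + $1,475 = $1,750.

Granite Mentoring: $425; Thornfield Arts: $475; Ashcroft Outreach: $1,025; East Housing: $375; Bellamy Workforce: $1,750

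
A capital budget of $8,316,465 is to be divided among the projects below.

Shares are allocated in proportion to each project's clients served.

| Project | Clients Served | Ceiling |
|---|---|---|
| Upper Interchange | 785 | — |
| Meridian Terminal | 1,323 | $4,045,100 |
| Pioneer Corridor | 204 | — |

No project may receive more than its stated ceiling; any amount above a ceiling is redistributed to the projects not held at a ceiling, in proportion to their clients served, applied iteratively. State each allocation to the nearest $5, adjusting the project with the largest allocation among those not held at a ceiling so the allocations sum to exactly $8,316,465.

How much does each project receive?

Upper Interchange: $3,390,315 | Meridian Terminal: $4,045,100 | Pioneer Corridor: $881,050

Combined clients served = 2,312.
Proportional shares (ignoring caps): Upper Interchange 2,823,713.25; Meridian Terminal 4,758,946.02; Pioneer Corridor 733,805.74.
Held at cap: Meridian Terminal ($4,045,100); remaining pool $4,271,365 reallocated over remaining clients served 989.
Remaining shares: Upper Interchange 3,390,314.99 → $3,390,315; Pioneer Corridor 881,050.01 → $881,050.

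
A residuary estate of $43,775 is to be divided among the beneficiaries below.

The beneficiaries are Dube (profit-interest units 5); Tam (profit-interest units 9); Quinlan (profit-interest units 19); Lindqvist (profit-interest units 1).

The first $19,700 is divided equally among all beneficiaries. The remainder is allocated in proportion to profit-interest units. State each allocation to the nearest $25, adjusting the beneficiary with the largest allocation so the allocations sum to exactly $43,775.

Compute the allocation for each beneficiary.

$19,700 shared equally gives $4,925 per beneficiary.
Remainder $24,075 by profit-interest units (total 34): Dube 3,540.44 → $3,550; Tam 6,372.79 → $6,375; Quinlan 13,453.68 → $13,450; Lindqvist 708.09 → $700.
Totals: Dube $4,925 + $3,550 = $8,475; Tam $4,925 + $6,375 = $11,300; Quinlan $4,925 + $13,450 = $18,375; Lindqvist $4,925 + $700 = $5,625.

Dube: $8,475; Tam: $11,300; Quinlan: $18,375; Lindqvist: $5,625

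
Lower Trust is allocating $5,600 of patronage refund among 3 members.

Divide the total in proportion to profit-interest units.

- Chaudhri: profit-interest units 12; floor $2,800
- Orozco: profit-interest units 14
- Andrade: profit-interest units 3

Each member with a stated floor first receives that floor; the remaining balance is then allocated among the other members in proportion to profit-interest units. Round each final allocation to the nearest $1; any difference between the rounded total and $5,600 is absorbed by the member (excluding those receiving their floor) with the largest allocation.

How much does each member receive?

Fund the minimums — Chaudhri $2,800. Residual $2,800.
Residual split over remaining profit-interest units 17: Orozco 2,305.88 → $2,306; Andrade 494.12 → $494.

Chaudhri: $2,800 · Orozco: $2,306 · Andrade: $494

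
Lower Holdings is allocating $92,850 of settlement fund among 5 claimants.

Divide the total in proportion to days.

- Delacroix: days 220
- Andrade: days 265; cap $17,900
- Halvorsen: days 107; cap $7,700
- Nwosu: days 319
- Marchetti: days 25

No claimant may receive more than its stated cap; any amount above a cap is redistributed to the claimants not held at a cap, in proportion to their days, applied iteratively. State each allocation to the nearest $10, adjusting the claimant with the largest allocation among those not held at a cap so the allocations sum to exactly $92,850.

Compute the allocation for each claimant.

Combined days = 936.
Pro-rata shares before constraints: Delacroix 21,823.72; Andrade 26,287.66; Halvorsen 10,614.26; Nwosu 31,644.39; Marchetti 2,479.97.
Capped: Andrade ($17,900), Halvorsen ($7,700); balance $67,250 reallocated over remaining days 564.
Shares after redistribution: Delacroix 26,232.27 → $26,230; Nwosu 38,036.79 → $38,040; Marchetti 2,980.94 → $2,980.

Delacroix: $26,230; Andrade: $17,900; Halvorsen: $7,700; Nwosu: $38,040; Marchetti: $2,980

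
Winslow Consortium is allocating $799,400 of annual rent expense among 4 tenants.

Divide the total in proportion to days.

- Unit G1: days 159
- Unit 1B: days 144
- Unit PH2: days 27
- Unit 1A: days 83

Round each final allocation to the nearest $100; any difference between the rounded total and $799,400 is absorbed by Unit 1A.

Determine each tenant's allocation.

Days total: 413.
Unrounded shares: Unit G1 159/413 × $799,400 = 307,759.32; Unit 1B 144/413 × $799,400 = 278,725.42; Unit PH2 27/413 × $799,400 = 52,261.02; Unit 1A 83/413 × $799,400 = 160,654.24.
Rounded to nearest $100: Unit G1 $307,800; Unit 1B $278,700; Unit PH2 $52,300; Unit 1A $160,700. Sum = $799,500.
Difference $799,400 − $799,500 = −$100 applied to Unit 1A: Unit 1A becomes $160,600.

Unit G1: $307,800; Unit 1B: $278,700; Unit PH2: $52,300; Unit 1A: $160,600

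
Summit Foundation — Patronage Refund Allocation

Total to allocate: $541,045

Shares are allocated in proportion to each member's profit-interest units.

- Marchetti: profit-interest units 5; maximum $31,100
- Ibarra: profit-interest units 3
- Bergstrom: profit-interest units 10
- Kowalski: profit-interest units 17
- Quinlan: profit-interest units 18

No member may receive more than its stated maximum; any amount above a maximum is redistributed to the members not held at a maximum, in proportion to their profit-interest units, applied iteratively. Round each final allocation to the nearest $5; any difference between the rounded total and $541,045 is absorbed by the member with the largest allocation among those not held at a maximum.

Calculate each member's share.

Combined profit-interest units = 53.
Unconstrained shares: Marchetti 51,041.98; Ibarra 30,625.19; Bergstrom 102,083.96; Kowalski 173,542.74; Quinlan 183,751.13.
Cap binds for Marchetti ($31,100); residual $509,945 reallocated over remaining profit-interest units 48.
Shares after redistribution: Ibarra 31,871.56 → $31,870; Bergstrom 106,238.54 → $106,240; Kowalski 180,605.52 → $180,605; Quinlan 191,229.38 → $191,230.

Marchetti: $31,100 | Ibarra: $31,870 | Bergstrom: $106,240 | Kowalski: $180,605 | Quinlan: $191,230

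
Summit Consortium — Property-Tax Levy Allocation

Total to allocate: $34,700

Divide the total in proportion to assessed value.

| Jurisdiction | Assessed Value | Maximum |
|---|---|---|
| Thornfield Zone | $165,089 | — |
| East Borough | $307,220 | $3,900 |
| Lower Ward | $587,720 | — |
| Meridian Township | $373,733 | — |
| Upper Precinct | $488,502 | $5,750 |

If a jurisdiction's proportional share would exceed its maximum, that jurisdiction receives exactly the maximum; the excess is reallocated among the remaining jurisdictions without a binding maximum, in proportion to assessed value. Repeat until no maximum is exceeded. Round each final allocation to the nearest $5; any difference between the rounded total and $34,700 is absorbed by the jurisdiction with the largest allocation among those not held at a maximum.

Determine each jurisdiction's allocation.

Assessed value total: 1,922,264.
Unconstrained shares: Thornfield Zone 2,980.13; East Borough 5,545.82; Lower Ward 10,609.30; Meridian Township 6,746.49; Upper Precinct 8,818.26.
Held at cap: East Borough ($3,900), Upper Precinct ($5,750); remaining pool $25,050 reallocated over remaining assessed value 1,126,542.
Redistributed shares: Thornfield Zone 3,670.95 → $3,670; Lower Ward 13,068.65 → $13,070; Meridian Township 8,310.40 → $8,310.

Thornfield Zone: $3,670 | East Borough: $3,900 | Lower Ward: $13,070 | Meridian Township: $8,310 | Upper Precinct: $5,750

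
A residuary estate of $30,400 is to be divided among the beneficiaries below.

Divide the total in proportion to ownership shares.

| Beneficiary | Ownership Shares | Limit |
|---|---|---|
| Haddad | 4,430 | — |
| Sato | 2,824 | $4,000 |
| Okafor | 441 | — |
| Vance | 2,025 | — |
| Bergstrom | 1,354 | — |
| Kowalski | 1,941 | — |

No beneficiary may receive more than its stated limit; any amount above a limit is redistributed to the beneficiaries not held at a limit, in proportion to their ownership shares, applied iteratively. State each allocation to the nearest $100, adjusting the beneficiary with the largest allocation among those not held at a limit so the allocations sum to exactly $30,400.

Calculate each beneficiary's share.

Haddad: $11,600 | Sato: $4,000 | Okafor: $1,100 | Vance: $5,200 | Bergstrom: $3,500 | Kowalski: $5,000

Sum of ownership shares: 13,015.
Unconstrained shares: Haddad 10,347.45; Sato 6,596.20; Okafor 1,030.07; Vance 4,729.93; Bergstrom 3,162.63; Kowalski 4,533.72.
Capped: Sato ($4,000); remaining pool $26,400 reallocated over remaining ownership shares 10,191.
Redistributed shares: Haddad 11,476.01 → $11,500; Okafor 1,142.42 → $1,100; Vance 5,245.81 → $5,200; Bergstrom 3,507.57 → $3,500; Kowalski 5,028.20 → $5,000.
Rounding difference +$100 applied to Haddad → $11,600.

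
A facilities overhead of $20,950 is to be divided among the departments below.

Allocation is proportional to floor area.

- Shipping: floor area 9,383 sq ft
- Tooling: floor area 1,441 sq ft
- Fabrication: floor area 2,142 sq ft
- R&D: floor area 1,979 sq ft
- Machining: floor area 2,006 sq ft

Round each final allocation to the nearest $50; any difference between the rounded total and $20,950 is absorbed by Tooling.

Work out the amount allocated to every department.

Combined floor area = 16,951.
Pro-rata amounts: Shipping 9,383/16,951 × $20,950 = 11,596.59; Tooling 1,441/16,951 × $20,950 = 1,780.95; Fabrication 2,142/16,951 × $20,950 = 2,647.33; R&D 1,979/16,951 × $20,950 = 2,445.88; Machining 2,006/16,951 × $20,950 = 2,479.25.
After rounding ($50): Shipping $11,600; Tooling $1,800; Fabrication $2,650; R&D $2,450; Machining $2,500. Sum = $21,000.
Difference $20,950 − $21,000 = −$50 applied to Tooling: Tooling becomes $1,750.

Shipping: $11,600; Tooling: $1,750; Fabrication: $2,650; R&D: $2,450; Machining: $2,500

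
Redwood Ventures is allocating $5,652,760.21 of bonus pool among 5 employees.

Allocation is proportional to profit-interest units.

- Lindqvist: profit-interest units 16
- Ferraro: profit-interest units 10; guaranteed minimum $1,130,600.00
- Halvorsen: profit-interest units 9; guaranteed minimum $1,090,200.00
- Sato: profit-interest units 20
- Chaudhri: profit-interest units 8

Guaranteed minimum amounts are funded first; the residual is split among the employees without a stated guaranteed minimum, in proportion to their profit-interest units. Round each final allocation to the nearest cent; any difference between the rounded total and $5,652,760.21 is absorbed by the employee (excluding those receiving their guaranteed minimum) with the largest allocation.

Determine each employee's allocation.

Lindqvist: $1,247,985.53; Ferraro: $1,130,600.00; Halvorsen: $1,090,200.00; Sato: $1,559,981.91; Chaudhri: $623,992.77

Guaranteed amounts: Ferraro $1,130,600.00; Halvorsen $1,090,200.00. Remaining pool $3,431,960.21.
Remaining pool split over remaining profit-interest units 44: Lindqvist 1,247,985.5309 → $1,247,985.53; Sato 1,559,981.9136 → $1,559,981.91; Chaudhri 623,992.7655 → $623,992.77.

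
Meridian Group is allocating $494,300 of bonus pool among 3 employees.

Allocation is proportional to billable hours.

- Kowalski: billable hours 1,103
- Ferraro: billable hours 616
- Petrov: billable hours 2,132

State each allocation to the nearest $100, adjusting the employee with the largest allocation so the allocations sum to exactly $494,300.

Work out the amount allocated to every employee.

Kowalski: $141,600; Ferraro: $79,100; Petrov: $273,600

Total billable hours = 3,851.
Pro-rata amounts: Kowalski 1,103/3,851 × $494,300 = 141,576.97; Ferraro 616/3,851 × $494,300 = 79,067.46; Petrov 2,132/3,851 × $494,300 = 273,655.57.
Rounded to nearest $100: Kowalski $141,600; Ferraro $79,100; Petrov $273,700. Sum = $494,400.
Difference $494,300 − $494,400 = −$100 applied to largest allocation (Petrov): Petrov becomes $273,600.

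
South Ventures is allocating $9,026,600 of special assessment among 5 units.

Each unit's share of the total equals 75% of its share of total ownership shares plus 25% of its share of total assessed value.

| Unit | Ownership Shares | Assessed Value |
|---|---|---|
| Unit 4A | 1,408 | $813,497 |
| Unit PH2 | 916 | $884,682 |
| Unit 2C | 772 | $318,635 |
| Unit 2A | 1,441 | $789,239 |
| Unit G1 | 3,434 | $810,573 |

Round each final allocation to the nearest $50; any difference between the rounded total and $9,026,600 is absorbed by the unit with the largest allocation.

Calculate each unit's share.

Totals — ownership shares 7,971, assessed value 3,616,626.
Composite weights (75% ownership shares + 25% assessed value): Unit 4A 0.1887; Unit PH2 0.1473; Unit 2C 0.0947; Unit 2A 0.1901; Unit G1 0.3791.
Unrounded shares: Unit 4A 1,703,440.24; Unit PH2 1,329,990.53; Unit 2C 854,494.26; Unit 2A 1,716,331.73; Unit G1 3,422,343.24.
Rounded to nearest $50: Unit 4A $1,703,450; Unit PH2 $1,330,000; Unit 2C $854,500; Unit 2A $1,716,350; Unit G1 $3,422,350. Sum = $9,026,650.
Difference $9,026,600 − $9,026,650 = −$50 applied to largest allocation (Unit G1): Unit G1 becomes $3,422,300.

Unit 4A: $1,703,450 | Unit PH2: $1,330,000 | Unit 2C: $854,500 | Unit 2A: $1,716,350 | Unit G1: $3,422,300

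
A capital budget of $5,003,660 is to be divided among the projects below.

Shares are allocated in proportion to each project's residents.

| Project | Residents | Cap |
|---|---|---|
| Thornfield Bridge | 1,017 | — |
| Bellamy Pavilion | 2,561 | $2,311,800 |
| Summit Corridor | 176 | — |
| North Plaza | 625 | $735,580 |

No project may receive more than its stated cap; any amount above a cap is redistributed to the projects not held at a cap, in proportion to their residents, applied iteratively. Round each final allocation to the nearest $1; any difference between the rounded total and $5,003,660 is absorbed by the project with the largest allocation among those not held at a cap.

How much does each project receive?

Combined residents = 4,379.
Proportional shares (ignoring caps): Thornfield Bridge 1,162,074.04; Bellamy Pavilion 2,926,324.11; Summit Corridor 201,106.23; North Plaza 714,155.63.
Cap binds for Bellamy Pavilion ($2,311,800); remaining pool $2,691,860 reallocated over remaining residents 1,818.
Cap binds for North Plaza ($735,580); remaining pool $1,956,280 reallocated over remaining residents 1,193.
Redistributed shares: Thornfield Bridge 1,667,675.41 → $1,667,675; Summit Corridor 288,604.59 → $288,605.

Thornfield Bridge: $1,667,675 · Bellamy Pavilion: $2,311,800 · Summit Corridor: $288,605 · North Plaza: $735,580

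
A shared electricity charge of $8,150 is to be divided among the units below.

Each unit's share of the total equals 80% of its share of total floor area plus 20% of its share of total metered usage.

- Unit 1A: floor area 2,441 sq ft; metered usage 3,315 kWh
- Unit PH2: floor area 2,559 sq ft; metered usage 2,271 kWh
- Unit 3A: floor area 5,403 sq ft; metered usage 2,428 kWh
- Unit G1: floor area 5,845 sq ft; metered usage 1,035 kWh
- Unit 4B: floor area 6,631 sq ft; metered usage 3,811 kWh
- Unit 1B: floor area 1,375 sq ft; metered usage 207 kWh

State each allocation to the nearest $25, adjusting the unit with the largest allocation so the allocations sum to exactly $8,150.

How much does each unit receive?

Totals — floor area 24,254, metered usage 13,067.
Composite weights (80% floor area + 20% metered usage): Unit 1A 0.1313; Unit PH2 0.1192; Unit 3A 0.2154; Unit G1 0.2086; Unit 4B 0.2770; Unit 1B 0.0485.
Pro-rata amounts: Unit 1A 1,069.71; Unit PH2 971.20; Unit 3A 1,755.32; Unit G1 1,700.37; Unit 4B 2,257.95; Unit 1B 395.45.
At nearest $25: Unit 1A $1,075; Unit PH2 $975; Unit 3A $1,750; Unit G1 $1,700; Unit 4B $2,250; Unit 1B $400. Sum = $8,150.
No rounding difference to absorb.

Unit 1A: $1,075 | Unit PH2: $975 | Unit 3A: $1,750 | Unit G1: $1,700 | Unit 4B: $2,250 | Unit 1B: $400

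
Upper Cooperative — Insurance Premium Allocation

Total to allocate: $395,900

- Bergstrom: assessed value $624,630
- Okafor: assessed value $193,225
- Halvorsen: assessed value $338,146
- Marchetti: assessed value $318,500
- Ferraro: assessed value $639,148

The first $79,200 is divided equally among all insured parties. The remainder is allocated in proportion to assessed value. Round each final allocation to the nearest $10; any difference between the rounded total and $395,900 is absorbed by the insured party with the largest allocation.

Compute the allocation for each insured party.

$79,200 shared equally gives $15,840 per insured party.
Remainder $316,700 by assessed value (total 2,113,649): Bergstrom 93,591.85 → $93,590; Okafor 28,952.00 → $28,950; Halvorsen 50,666.33 → $50,670; Marchetti 47,722.66 → $47,720; Ferraro 95,767.16 → $95,770.
Totals: Bergstrom $15,840 + $93,590 = $109,430; Okafor $15,840 + $28,950 = $44,790; Halvorsen $15,840 + $50,670 = $66,510; Marchetti $15,840 + $47,720 = $63,560; Ferraro $15,840 + $95,770 = $111,610.

Bergstrom: $109,430; Okafor: $44,790; Halvorsen: $66,510; Marchetti: $63,560; Ferraro: $111,610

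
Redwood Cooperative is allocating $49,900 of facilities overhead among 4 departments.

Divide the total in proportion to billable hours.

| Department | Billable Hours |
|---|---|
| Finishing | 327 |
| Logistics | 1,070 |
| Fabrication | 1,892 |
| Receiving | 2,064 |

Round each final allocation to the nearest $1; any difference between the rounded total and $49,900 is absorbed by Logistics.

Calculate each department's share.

Sum of billable hours: 5,353.
Pro-rata amounts: Finishing 327/5,353 × $49,900 = 3,048.25; Logistics 1,070/5,353 × $49,900 = 9,974.41; Fabrication 1,892/5,353 × $49,900 = 17,636.99; Receiving 2,064/5,353 × $49,900 = 19,240.35.
Rounded to nearest $1: Finishing $3,048; Logistics $9,974; Fabrication $17,637; Receiving $19,240. Sum = $49,899.
Difference $49,900 − $49,899 = +$1 applied to Logistics: Logistics becomes $9,975.

Finishing: $3,048 · Logistics: $9,975 · Fabrication: $17,637 · Receiving: $19,240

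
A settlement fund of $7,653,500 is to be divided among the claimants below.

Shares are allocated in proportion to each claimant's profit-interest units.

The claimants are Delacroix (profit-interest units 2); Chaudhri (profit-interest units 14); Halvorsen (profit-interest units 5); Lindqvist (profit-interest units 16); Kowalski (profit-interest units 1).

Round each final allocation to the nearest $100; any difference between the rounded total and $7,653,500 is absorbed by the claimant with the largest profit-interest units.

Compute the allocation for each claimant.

Combined profit-interest units = 2 + 14 + 5 + 16 + 1 = 38.
Proportional shares: Delacroix 402,815.79; Chaudhri 2,819,710.53; Halvorsen 1,007,039.47; Lindqvist 3,222,526.32; Kowalski 201,407.89.
After rounding ($100): Delacroix $402,800; Chaudhri $2,819,700; Halvorsen $1,007,000; Lindqvist $3,222,500; Kowalski $201,400. Sum = $7,653,400.
Difference $7,653,500 − $7,653,400 = +$100 applied to largest profit-interest units (Lindqvist): Lindqvist becomes $3,222,600.

Delacroix: $402,800 | Chaudhri: $2,819,700 | Halvorsen: $1,007,000 | Lindqvist: $3,222,600 | Kowalski: $201,400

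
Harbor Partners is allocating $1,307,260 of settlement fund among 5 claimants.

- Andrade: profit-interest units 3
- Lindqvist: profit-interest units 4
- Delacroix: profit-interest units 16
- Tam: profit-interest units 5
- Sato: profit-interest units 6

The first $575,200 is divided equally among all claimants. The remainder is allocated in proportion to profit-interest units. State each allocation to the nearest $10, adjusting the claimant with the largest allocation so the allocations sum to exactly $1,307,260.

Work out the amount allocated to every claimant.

Andrade: $179,630 · Lindqvist: $201,160 · Delacroix: $459,540 · Tam: $222,700 · Sato: $244,230

Equal tier: $575,200 ÷ 5 = $115,040 apiece.
Remainder $732,060 by profit-interest units (total 34): Andrade 64,593.53 → $64,590; Lindqvist 86,124.71 → $86,120; Delacroix 344,498.82 → $344,500; Tam 107,655.88 → $107,660; Sato 129,187.06 → $129,190.
Totals: Andrade $115,040 + $64,590 = $179,630; Lindqvist $115,040 + $86,120 = $201,160; Delacroix $115,040 + $344,500 = $459,540; Tam $115,040 + $107,660 = $222,700; Sato $115,040 + $129,190 = $244,230.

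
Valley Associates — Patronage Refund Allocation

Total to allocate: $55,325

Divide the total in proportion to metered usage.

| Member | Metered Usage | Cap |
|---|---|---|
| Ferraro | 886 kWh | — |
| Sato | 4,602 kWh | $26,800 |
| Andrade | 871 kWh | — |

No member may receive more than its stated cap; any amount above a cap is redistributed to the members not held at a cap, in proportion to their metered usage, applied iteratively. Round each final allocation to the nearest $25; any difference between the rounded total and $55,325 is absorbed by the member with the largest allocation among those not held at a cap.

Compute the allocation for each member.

Metered usage total: 6,359.
Unconstrained shares: Ferraro 7,708.44; Sato 40,038.63; Andrade 7,577.93.
Cap binds for Sato ($26,800); balance $28,525 reallocated over remaining metered usage 1,757.
Shares after redistribution: Ferraro 14,384.26 → $14,375; Andrade 14,140.74 → $14,150.

Ferraro: $14,375 · Sato: $26,800 · Andrade: $14,150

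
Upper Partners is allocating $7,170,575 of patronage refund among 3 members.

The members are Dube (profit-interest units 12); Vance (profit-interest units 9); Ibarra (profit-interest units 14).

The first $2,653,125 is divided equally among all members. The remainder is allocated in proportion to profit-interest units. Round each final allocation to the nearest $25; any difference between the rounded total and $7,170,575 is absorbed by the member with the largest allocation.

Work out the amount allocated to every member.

$2,653,125 shared equally gives $884,375 per member.
Remainder $4,517,450 by profit-interest units (total 35): Dube 1,548,840.00 → $1,548,850; Vance 1,161,630.00 → $1,161,625; Ibarra 1,806,980.00 → $1,806,975.
Totals: Dube $884,375 + $1,548,850 = $2,433,225; Vance $884,375 + $1,161,625 = $2,046,000; Ibarra $884,375 + $1,806,975 = $2,691,350.

Dube: $2,433,225 · Vance: $2,046,000 · Ibarra: $2,691,350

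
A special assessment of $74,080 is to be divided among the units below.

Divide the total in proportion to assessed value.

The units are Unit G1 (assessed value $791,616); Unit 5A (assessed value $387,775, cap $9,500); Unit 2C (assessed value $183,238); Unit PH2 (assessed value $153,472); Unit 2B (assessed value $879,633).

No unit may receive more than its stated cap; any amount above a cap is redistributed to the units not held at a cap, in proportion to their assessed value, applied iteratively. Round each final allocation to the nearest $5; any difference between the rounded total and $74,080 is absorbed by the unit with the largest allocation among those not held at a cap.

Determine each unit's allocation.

Unit G1: $25,460 | Unit 5A: $9,500 | Unit 2C: $5,895 | Unit PH2: $4,935 | Unit 2B: $28,290

Combined assessed value = 2,395,734.
Unconstrained shares: Unit G1 24,478.06; Unit 5A 11,990.64; Unit 2C 5,666.02; Unit PH2 4,745.60; Unit 2B 27,199.69.
Cap binds for Unit 5A ($9,500); balance $64,580 reallocated over remaining assessed value 2,007,959.
Shares after redistribution: Unit G1 25,459.96 → $25,460; Unit 2C 5,893.30 → $5,895; Unit PH2 4,935.97 → $4,935; Unit 2B 28,290.77 → $28,290.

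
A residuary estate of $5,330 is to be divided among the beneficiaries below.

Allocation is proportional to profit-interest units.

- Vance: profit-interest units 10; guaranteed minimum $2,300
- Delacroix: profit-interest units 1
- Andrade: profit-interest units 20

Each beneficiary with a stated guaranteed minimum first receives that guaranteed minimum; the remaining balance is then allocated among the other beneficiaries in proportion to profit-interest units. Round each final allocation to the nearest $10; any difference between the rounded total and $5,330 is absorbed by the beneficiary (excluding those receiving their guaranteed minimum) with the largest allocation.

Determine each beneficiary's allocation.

Minimums first: Vance $2,300. Balance $3,030.
Balance split over remaining profit-interest units 21: Delacroix 144.29 → $140; Andrade 2,885.71 → $2,890.

Vance: $2,300 | Delacroix: $140 | Andrade: $2,890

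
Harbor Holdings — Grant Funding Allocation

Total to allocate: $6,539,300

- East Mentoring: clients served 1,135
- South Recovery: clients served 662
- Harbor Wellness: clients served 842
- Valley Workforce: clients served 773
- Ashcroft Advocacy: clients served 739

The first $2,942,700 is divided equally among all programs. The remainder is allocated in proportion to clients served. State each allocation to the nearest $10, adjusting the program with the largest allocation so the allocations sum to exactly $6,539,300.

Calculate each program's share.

Equal tier: $2,942,700 ÷ 5 = $588,540 apiece.
Remainder $3,596,600 by clients served (total 4,151): East Mentoring 983,411.47 → $983,410; South Recovery 573,584.49 → $573,580; Harbor Wellness 729,544.01 → $729,540; Valley Workforce 669,759.53 → $669,760; Ashcroft Advocacy 640,300.51 → $640,300.
Rounding difference +$10 on remainder applied to East Mentoring.
Totals: East Mentoring $588,540 + $983,420 = $1,571,960; South Recovery $588,540 + $573,580 = $1,162,120; Harbor Wellness $588,540 + $729,540 = $1,318,080; Valley Workforce $588,540 + $669,760 = $1,258,300; Ashcroft Advocacy $588,540 + $640,300 = $1,228,840.

East Mentoring: $1,571,960; South Recovery: $1,162,120; Harbor Wellness: $1,318,080; Valley Workforce: $1,258,300; Ashcroft Advocacy: $1,228,840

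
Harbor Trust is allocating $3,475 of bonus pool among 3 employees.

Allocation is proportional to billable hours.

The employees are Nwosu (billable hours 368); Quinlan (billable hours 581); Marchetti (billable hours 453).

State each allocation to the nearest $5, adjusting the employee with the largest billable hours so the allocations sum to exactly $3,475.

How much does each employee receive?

Nwosu: $910 · Quinlan: $1,440 · Marchetti: $1,125

Combined billable hours = 368 + 581 + 453 = 1,402.
Raw shares: Nwosu 912.13; Quinlan 1,440.07; Marchetti 1,122.81.
Rounded to nearest $5: Nwosu $910; Quinlan $1,440; Marchetti $1,125. Sum = $3,475.
Sum already equals the total — no adjustment.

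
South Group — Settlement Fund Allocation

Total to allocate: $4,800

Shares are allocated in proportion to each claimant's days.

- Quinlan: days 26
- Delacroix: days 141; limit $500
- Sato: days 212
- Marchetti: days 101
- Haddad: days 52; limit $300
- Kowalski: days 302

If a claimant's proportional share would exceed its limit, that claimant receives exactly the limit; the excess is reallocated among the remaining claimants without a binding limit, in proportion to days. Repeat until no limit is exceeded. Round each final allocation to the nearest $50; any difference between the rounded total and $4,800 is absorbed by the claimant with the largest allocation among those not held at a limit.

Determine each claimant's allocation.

Sum of days: 834.
Pro-rata shares before constraints: Quinlan 149.64; Delacroix 811.51; Sato 1,220.14; Marchetti 581.29; Haddad 299.28; Kowalski 1,738.13.
Cap binds for Delacroix ($500); balance $4,300 reallocated over remaining days 693.
Cap binds for Haddad ($300); balance $4,000 reallocated over remaining days 641.
Remaining shares: Quinlan 162.25 → $150; Sato 1,322.93 → $1,300; Marchetti 630.27 → $650; Kowalski 1,884.56 → $1,900.

Quinlan: $150 | Delacroix: $500 | Sato: $1,300 | Marchetti: $650 | Haddad: $300 | Kowalski: $1,900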